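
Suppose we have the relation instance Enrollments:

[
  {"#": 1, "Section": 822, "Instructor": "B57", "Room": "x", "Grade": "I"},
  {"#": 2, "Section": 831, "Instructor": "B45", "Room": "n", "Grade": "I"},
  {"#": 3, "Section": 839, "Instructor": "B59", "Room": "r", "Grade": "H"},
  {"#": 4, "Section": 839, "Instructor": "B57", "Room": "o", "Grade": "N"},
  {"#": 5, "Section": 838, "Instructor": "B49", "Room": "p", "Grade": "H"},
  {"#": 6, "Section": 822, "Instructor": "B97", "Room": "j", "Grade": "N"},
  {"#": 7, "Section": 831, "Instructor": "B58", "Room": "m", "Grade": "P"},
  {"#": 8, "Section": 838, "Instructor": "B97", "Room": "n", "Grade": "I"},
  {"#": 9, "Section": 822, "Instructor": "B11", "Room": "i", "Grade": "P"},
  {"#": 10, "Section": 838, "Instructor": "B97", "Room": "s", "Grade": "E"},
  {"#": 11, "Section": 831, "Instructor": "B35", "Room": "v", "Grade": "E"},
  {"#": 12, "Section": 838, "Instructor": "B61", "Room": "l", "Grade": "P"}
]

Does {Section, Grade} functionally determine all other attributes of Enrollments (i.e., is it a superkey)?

Yes

All 12 rows have distinct {Section, Grade} values, so {Section, Grade} → (all attributes) holds and {Section, Grade} is a superkey.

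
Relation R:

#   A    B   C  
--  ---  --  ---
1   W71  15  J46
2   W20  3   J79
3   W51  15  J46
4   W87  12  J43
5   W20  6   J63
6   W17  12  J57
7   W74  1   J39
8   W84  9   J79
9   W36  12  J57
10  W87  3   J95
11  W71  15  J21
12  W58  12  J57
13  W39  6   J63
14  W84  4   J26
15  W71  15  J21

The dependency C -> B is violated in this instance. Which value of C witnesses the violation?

J79

C=J46: rows 1, 3 → B = 15, 15 ✓
C=J79: rows 2, 8 → B takes values {3, 9} — violation
C=J43: row 4 → B = 12 ✓
C=J63: rows 5, 13 → B = 6, 6 ✓
C=J57: rows 6, 9, 12 → B = 12, 12, 12 ✓
C=J39: row 7 → B = 1 ✓
C=J95: row 10 → B = 3 ✓
C=J21: rows 11, 15 → B = 15, 15 ✓
C=J26: row 14 → B = 4 ✓
The only C value with inconsistent B is C=J79.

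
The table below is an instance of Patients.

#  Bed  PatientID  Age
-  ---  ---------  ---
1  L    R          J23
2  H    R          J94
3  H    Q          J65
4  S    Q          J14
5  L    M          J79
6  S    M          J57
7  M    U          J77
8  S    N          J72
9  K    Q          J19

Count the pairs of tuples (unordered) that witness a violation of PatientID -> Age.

PatientID=R: violating pairs (1,2) — 1 pair.
PatientID=Q: violating pairs (3,4), (3,9), (4,9) — 3 pairs.
PatientID=M: violating pairs (5,6) — 1 pair.

5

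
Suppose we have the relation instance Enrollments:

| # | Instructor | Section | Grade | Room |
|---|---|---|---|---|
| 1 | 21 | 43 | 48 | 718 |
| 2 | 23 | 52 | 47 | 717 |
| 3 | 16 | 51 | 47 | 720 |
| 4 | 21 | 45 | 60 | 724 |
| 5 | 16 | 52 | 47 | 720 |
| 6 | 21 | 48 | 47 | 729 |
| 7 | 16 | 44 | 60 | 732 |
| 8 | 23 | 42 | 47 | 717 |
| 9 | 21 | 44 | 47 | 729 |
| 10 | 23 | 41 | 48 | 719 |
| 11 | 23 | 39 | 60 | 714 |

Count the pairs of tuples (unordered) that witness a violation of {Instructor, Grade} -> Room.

0

(Instructor=23, Grade=47): all 2 rows agree on Room — 0 pairs.
(Instructor=16, Grade=47): all 2 rows agree on Room — 0 pairs.
(Instructor=21, Grade=47): all 2 rows agree on Room — 0 pairs.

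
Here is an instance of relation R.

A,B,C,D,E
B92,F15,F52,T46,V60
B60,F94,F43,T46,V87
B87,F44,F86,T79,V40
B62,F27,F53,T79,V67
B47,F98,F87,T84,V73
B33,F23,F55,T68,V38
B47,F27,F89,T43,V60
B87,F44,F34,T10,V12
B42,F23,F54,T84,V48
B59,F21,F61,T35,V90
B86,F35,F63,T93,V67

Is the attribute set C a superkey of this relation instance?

Yes

All 11 rows have distinct C values, so C → (all attributes) holds and C is a superkey.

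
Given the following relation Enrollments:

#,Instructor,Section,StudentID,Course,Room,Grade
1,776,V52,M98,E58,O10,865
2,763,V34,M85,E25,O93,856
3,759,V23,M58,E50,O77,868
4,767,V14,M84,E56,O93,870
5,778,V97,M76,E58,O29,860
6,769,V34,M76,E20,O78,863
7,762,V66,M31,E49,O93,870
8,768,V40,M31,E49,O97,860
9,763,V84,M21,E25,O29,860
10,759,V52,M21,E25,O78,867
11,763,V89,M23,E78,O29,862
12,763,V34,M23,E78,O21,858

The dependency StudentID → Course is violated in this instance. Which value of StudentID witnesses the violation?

M76

StudentID=M98: row 1 → Course = E58 ✓
StudentID=M85: row 2 → Course = E25 ✓
StudentID=M58: row 3 → Course = E50 ✓
StudentID=M84: row 4 → Course = E56 ✓
StudentID=M76: rows 5, 6 → Course takes values {E58, E20} — violation
StudentID=M31: rows 7, 8 → Course = E49, E49 ✓
StudentID=M21: rows 9, 10 → Course = E25, E25 ✓
StudentID=M23: rows 11, 12 → Course = E78, E78 ✓
The only StudentID value with inconsistent Course is StudentID=M76.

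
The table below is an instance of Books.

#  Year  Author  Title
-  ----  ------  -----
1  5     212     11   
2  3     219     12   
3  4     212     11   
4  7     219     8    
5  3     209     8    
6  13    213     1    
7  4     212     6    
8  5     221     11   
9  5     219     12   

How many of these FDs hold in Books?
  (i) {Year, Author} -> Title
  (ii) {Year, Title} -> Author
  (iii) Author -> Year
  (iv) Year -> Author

(i) {Year, Author} -> Title: (Year=4, Author=212): rows 3, 7 → Title takes values {11, 6} — violation — fails.
(ii) {Year, Title} -> Author: (Year=5, Title=11): rows 1, 8 → Author takes values {212, 221} — violation — fails.
(iii) Author -> Year: Author=212: rows 1, 3, 7 → Year takes values {5, 4} — violation; Author=219: rows 2, 4, 9 → Year takes values {3, 7, 5} — violation — fails.
(iv) Year -> Author: Year=5: rows 1, 8, 9 → Author takes values {212, 221, 219} — violation; Year=3: rows 2, 5 → Author takes values {219, 209} — violation — fails.
None of the 4 dependencies hold.

0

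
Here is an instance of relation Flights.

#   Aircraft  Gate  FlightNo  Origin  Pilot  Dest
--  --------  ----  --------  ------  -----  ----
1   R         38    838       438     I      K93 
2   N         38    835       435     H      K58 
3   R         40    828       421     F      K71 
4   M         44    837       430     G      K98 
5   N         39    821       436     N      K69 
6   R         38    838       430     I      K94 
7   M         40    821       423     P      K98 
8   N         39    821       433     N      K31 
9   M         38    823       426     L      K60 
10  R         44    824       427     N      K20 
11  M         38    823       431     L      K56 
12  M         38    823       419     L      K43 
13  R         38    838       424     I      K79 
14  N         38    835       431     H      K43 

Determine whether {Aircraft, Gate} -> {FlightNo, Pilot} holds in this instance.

Yes

(Aircraft=R, Gate=38): rows 1, 6, 13 → {FlightNo,Pilot} = (838, I), (838, I), (838, I) ✓
(Aircraft=N, Gate=38): rows 2, 14 → {FlightNo,Pilot} = (835, H), (835, H) ✓
(Aircraft=R, Gate=40): row 3 → {FlightNo,Pilot} = (828, F) ✓
(Aircraft=M, Gate=44): row 4 → {FlightNo,Pilot} = (837, G) ✓
(Aircraft=N, Gate=39): rows 5, 8 → {FlightNo,Pilot} = (821, N), (821, N) ✓
(Aircraft=M, Gate=40): row 7 → {FlightNo,Pilot} = (821, P) ✓
(Aircraft=M, Gate=38): rows 9, 11, 12 → {FlightNo,Pilot} = (823, L), (823, L), (823, L) ✓
(Aircraft=R, Gate=44): row 10 → {FlightNo,Pilot} = (824, N) ✓
Every {Aircraft, Gate} value is associated with a single {FlightNo, Pilot} value, so {Aircraft, Gate} -> {FlightNo, Pilot} holds.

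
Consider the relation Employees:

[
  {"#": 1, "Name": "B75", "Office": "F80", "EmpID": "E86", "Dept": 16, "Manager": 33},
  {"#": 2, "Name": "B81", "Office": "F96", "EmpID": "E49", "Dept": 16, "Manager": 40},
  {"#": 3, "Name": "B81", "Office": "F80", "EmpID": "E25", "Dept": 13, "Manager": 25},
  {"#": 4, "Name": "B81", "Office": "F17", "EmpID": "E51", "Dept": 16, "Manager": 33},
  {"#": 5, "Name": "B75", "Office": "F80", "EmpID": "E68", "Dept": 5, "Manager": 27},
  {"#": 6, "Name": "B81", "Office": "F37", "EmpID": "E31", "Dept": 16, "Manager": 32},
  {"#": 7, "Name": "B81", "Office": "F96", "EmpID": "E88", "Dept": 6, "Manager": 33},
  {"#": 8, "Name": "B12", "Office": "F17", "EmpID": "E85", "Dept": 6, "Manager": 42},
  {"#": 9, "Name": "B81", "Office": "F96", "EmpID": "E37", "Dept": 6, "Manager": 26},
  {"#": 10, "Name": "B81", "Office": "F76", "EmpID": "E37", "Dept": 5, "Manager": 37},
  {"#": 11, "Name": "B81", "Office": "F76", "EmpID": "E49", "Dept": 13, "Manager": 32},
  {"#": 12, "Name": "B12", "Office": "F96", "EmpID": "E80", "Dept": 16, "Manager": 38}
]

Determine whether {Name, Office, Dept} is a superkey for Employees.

No

Rows 7 and 9 have the same {Name, Office, Dept} value (Name=B81, Office=F96, Dept=6) but are distinct tuples, so {Name, Office, Dept} does not determine every attribute — not a superkey.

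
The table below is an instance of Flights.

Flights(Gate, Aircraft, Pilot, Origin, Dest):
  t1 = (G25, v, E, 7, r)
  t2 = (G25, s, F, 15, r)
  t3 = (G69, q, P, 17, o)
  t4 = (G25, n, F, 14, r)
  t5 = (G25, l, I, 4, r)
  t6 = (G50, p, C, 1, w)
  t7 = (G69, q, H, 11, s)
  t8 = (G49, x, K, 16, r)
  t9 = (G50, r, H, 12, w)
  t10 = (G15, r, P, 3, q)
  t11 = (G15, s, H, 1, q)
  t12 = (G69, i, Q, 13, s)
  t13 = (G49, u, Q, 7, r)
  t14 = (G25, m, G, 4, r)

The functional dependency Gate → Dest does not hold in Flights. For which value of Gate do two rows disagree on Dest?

Gate=G25: rows 1, 2, 4, 5, 14 → Dest = r, r, r, r, r ✓
Gate=G69: rows 3, 7, 12 → Dest takes values {o, s} — violation
Gate=G50: rows 6, 9 → Dest = w, w ✓
Gate=G49: rows 8, 13 → Dest = r, r ✓
Gate=G15: rows 10, 11 → Dest = q, q ✓
The only Gate value with inconsistent Dest is Gate=G69.

G69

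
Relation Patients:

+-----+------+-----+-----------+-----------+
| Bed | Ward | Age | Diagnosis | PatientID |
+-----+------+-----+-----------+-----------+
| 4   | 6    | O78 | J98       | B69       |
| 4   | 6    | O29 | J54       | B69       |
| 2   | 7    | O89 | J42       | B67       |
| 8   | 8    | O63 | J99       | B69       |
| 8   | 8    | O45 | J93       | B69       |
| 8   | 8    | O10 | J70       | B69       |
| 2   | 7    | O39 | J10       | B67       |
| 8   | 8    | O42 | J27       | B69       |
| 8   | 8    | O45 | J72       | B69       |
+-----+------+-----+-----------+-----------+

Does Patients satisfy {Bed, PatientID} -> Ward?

(Bed=4, PatientID=B69): 2 rows → Ward = 6, 6 ✓
(Bed=2, PatientID=B67): 2 rows → Ward = 7, 7 ✓
(Bed=8, PatientID=B69): 5 rows → Ward = 8, 8, 8, 8, 8 ✓
Every {Bed, PatientID} value is associated with a single Ward value, so {Bed, PatientID} -> Ward holds.

Yes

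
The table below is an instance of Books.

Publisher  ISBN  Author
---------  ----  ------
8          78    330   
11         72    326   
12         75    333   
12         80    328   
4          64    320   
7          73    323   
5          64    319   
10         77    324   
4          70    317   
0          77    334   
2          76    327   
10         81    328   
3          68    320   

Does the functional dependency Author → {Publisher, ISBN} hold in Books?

Author=330: 1 row → {Publisher,ISBN} = (8, 78) ✓
Author=326: 1 row → {Publisher,ISBN} = (11, 72) ✓
Author=333: 1 row → {Publisher,ISBN} = (12, 75) ✓
Author=328: 2 rows → {Publisher,ISBN} takes values {(12, 80), (10, 81)} — violation
Author=320: 2 rows → {Publisher,ISBN} takes values {(4, 64), (3, 68)} — violation
Author=323: 1 row → {Publisher,ISBN} = (7, 73) ✓
Author=319: 1 row → {Publisher,ISBN} = (5, 64) ✓
Author=324: 1 row → {Publisher,ISBN} = (10, 77) ✓
Author=317: 1 row → {Publisher,ISBN} = (4, 70) ✓
Author=334: 1 row → {Publisher,ISBN} = (0, 77) ✓
Author=327: 1 row → {Publisher,ISBN} = (2, 76) ✓
Two rows agree on Author but differ on {Publisher, ISBN}, so Author → {Publisher, ISBN} does not hold.

No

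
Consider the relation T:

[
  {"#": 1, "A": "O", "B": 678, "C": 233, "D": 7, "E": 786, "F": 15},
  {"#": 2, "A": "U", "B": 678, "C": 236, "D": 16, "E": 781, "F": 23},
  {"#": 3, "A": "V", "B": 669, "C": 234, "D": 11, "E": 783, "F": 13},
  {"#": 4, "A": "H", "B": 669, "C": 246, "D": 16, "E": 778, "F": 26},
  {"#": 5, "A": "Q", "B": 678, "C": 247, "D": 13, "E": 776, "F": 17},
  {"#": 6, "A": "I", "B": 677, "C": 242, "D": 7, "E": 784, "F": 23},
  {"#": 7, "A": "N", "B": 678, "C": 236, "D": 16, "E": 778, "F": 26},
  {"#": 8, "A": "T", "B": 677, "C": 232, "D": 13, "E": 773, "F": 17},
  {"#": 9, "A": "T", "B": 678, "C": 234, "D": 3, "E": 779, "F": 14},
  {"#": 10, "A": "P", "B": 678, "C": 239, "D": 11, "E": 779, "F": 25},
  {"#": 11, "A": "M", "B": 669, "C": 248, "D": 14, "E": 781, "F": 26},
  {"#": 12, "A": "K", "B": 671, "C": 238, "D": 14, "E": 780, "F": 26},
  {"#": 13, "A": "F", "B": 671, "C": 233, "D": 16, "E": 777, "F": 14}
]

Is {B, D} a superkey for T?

No

Rows 2 and 7 have the same {B, D} value (B=678, D=16) but are distinct tuples, so {B, D} does not determine every attribute — not a superkey.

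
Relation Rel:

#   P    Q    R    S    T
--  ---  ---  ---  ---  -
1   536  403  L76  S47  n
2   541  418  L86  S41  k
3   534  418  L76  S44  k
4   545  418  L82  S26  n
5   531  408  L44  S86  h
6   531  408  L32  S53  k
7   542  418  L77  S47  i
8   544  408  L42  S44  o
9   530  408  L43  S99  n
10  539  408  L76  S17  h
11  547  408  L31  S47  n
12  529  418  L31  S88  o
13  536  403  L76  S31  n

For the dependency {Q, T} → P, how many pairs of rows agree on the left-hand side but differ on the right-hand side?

(Q=403, T=n): all 2 rows agree on P — 0 pairs.
(Q=418, T=k): violating pairs (2,3) — 1 pair.
(Q=408, T=h): violating pairs (5,10) — 1 pair.
(Q=408, T=n): violating pairs (9,11) — 1 pair.

3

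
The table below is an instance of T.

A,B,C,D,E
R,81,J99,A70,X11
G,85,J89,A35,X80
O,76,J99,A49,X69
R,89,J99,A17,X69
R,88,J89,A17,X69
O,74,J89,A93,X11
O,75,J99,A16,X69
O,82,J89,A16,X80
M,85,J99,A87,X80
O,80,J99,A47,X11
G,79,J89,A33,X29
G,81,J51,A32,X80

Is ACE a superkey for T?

No

Two distinct rows share (A=O, C=J99, E=X69), so ACE does not determine every attribute — not a superkey.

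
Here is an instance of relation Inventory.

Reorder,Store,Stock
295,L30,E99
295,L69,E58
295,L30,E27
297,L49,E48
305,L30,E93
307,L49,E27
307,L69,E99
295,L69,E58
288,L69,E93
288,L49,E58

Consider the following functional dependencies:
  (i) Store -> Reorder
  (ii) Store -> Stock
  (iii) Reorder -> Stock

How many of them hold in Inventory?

0

(i) Store -> Reorder: Store=L30: 3 rows → Reorder takes values {295, 305} — violation; Store=L69: 4 rows → Reorder takes values {295, 307, 288} — violation; Store=L49: 3 rows → Reorder takes values {297, 307, 288} — violation — fails.
(ii) Store -> Stock: Store=L30: 3 rows → Stock takes values {E99, E27, E93} — violation; Store=L69: 4 rows → Stock takes values {E58, E99, E93} — violation; Store=L49: 3 rows → Stock takes values {E48, E27, E58} — violation — fails.
(iii) Reorder -> Stock: Reorder=295: 4 rows → Stock takes values {E99, E58, E27} — violation; Reorder=307: 2 rows → Stock takes values {E27, E99} — violation; Reorder=288: 2 rows → Stock takes values {E93, E58} — violation — fails.
None of the 3 dependencies hold.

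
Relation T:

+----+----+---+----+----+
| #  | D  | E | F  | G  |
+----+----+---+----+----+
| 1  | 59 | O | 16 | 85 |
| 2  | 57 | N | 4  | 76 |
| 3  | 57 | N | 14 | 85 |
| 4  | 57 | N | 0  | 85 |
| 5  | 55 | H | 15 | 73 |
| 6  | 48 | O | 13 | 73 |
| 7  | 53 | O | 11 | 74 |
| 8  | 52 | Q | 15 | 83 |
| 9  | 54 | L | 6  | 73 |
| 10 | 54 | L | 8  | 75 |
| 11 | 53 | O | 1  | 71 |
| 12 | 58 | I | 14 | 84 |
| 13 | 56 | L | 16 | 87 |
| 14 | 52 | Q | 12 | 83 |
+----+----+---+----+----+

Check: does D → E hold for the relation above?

Yes

D=59: row 1 → E = O ✓
D=57: rows 2, 3, 4 → E = N, N, N ✓
D=55: row 5 → E = H ✓
D=48: row 6 → E = O ✓
D=53: rows 7, 11 → E = O, O ✓
D=52: rows 8, 14 → E = Q, Q ✓
D=54: rows 9, 10 → E = L, L ✓
D=58: row 12 → E = I ✓
D=56: row 13 → E = L ✓
Every D value is associated with a single E value, so D → E holds.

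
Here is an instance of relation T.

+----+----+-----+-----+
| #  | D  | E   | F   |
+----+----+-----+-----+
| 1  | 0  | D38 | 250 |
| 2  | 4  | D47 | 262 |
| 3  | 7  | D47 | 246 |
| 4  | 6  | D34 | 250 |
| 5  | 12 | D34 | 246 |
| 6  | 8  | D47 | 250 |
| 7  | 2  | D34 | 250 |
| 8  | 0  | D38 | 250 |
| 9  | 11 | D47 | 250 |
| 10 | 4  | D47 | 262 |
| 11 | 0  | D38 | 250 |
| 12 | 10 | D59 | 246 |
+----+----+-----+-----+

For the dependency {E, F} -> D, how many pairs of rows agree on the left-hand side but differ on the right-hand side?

(E=D38, F=250): all 3 rows agree on D — 0 pairs.
(E=D47, F=262): all 2 rows agree on D — 0 pairs.
(E=D34, F=250): violating pairs (4,7) — 1 pair.
(E=D47, F=250): violating pairs (6,9) — 1 pair.

2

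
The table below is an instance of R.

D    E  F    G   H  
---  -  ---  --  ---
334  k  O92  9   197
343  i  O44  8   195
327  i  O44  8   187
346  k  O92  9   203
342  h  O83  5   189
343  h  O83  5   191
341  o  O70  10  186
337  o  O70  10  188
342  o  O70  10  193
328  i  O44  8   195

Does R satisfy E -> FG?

Yes

E=k: 2 rows → {F,G} = (O92, 9), (O92, 9) ✓
E=i: 3 rows → {F,G} = (O44, 8), (O44, 8), (O44, 8) ✓
E=h: 2 rows → {F,G} = (O83, 5), (O83, 5) ✓
E=o: 3 rows → {F,G} = (O70, 10), (O70, 10), (O70, 10) ✓
Every E value is associated with a single FG value, so E -> FG holds.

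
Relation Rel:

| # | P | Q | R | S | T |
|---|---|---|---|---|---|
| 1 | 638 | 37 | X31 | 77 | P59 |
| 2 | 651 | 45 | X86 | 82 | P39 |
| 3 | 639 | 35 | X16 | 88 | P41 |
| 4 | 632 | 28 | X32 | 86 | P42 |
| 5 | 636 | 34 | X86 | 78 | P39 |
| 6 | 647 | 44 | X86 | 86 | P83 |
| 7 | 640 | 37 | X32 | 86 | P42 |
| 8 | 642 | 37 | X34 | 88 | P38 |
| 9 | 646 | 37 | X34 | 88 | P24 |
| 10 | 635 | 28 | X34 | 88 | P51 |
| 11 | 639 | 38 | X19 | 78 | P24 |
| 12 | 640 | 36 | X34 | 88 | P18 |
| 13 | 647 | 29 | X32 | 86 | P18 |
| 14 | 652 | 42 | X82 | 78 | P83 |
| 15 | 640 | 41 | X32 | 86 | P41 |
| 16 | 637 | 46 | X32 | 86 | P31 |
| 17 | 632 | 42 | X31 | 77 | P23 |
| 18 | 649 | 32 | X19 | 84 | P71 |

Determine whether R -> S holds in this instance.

R=X31: rows 1, 17 → S = 77, 77 ✓
R=X86: rows 2, 5, 6 → S takes values {82, 78, 86} — violation
R=X16: row 3 → S = 88 ✓
R=X32: rows 4, 7, 13, 15, 16 → S = 86, 86, 86, 86, 86 ✓
R=X34: rows 8, 9, 10, 12 → S = 88, 88, 88, 88 ✓
R=X19: rows 11, 18 → S takes values {78, 84} — violation
R=X82: row 14 → S = 78 ✓
Two rows agree on R but differ on S, so R -> S does not hold.

No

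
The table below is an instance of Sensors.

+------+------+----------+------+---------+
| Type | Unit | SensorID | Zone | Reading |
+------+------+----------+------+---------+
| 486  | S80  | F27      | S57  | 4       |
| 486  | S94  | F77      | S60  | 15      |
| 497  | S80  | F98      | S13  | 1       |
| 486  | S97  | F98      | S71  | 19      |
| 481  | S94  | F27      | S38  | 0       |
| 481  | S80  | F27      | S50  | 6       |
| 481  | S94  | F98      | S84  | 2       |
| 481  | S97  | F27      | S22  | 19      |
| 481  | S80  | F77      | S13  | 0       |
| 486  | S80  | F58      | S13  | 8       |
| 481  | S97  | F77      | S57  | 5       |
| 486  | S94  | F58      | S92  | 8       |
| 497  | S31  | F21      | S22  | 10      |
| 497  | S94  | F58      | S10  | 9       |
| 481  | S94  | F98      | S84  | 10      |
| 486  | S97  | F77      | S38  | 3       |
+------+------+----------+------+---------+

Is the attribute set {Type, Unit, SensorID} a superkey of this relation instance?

No

Two distinct rows share (Type=481, Unit=S94, SensorID=F98), so {Type, Unit, SensorID} does not determine every attribute — not a superkey.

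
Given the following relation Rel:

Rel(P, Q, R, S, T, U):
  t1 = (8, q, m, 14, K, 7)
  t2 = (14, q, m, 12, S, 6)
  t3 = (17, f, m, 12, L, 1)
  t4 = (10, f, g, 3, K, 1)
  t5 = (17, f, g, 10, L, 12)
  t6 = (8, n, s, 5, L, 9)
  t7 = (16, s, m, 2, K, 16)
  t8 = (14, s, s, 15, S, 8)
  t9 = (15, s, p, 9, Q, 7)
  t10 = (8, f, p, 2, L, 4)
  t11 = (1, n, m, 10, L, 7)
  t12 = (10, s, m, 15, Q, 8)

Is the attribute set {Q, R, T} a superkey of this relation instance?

All 12 rows have distinct {Q, R, T} values, so {Q, R, T} → (all attributes) holds and {Q, R, T} is a superkey.

Yes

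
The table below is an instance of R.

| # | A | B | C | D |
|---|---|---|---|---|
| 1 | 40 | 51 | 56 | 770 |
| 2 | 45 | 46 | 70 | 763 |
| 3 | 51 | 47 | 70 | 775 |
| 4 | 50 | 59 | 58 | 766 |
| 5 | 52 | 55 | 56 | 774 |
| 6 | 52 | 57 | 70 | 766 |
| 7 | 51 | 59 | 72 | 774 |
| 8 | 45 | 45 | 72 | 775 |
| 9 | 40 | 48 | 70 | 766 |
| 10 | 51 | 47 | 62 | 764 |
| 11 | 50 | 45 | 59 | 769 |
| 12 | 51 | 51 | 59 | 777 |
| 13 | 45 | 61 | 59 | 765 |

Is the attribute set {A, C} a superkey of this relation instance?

Yes

All 13 rows have distinct {A, C} values, so {A, C} → (all attributes) holds and {A, C} is a superkey.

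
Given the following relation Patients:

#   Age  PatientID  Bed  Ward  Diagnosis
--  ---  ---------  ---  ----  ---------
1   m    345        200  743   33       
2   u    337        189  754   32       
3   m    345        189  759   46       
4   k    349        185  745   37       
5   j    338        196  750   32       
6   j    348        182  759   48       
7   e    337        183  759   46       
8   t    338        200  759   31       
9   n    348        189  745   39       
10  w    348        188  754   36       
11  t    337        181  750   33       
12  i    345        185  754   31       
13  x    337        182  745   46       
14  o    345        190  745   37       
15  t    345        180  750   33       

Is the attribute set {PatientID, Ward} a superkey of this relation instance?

All 15 rows have distinct {PatientID, Ward} values, so {PatientID, Ward} → (all attributes) holds and {PatientID, Ward} is a superkey.

Yes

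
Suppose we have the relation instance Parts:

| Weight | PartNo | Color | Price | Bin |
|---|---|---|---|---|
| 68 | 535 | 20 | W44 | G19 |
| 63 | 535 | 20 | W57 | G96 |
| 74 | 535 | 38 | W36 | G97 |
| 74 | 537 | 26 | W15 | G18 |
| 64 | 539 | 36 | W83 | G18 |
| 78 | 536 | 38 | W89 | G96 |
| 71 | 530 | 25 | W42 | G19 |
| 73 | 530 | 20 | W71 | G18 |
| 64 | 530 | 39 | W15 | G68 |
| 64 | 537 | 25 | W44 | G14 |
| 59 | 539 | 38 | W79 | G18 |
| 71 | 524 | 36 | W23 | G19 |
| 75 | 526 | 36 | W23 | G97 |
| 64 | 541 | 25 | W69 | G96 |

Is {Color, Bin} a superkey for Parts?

Yes

All 14 rows have distinct {Color, Bin} values, so {Color, Bin} → (all attributes) holds and {Color, Bin} is a superkey.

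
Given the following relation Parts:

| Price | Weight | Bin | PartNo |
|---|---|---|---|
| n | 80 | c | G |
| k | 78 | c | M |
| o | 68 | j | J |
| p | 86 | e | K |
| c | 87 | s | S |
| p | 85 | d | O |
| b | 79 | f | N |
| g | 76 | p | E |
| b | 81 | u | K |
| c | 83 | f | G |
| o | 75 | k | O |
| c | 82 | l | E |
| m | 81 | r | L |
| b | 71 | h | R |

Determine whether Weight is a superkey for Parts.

Two distinct rows share Weight=81, so Weight does not determine every attribute — not a superkey.

No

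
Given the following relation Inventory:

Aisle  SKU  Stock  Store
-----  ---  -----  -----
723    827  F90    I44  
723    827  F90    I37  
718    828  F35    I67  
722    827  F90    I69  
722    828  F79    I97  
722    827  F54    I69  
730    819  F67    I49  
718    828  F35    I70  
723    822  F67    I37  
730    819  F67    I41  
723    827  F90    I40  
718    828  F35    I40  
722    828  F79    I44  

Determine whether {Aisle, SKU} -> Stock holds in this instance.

No

(Aisle=723, SKU=827): 3 rows → Stock = F90, F90, F90 ✓
(Aisle=718, SKU=828): 3 rows → Stock = F35, F35, F35 ✓
(Aisle=722, SKU=827): 2 rows → Stock takes values {F90, F54} — violation
(Aisle=722, SKU=828): 2 rows → Stock = F79, F79 ✓
(Aisle=730, SKU=819): 2 rows → Stock = F67, F67 ✓
(Aisle=723, SKU=822): 1 row → Stock = F67 ✓
Two rows agree on {Aisle, SKU} but differ on Stock, so {Aisle, SKU} -> Stock does not hold.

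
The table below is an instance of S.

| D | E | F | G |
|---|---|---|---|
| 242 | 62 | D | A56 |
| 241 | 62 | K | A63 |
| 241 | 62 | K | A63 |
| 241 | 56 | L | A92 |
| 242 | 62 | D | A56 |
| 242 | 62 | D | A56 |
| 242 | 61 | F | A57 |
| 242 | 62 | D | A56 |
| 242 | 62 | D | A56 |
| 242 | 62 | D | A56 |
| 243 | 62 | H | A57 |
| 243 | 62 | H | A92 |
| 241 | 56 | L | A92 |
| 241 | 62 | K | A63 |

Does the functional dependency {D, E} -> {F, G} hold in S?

(D=242, E=62): 6 rows → {F,G} = (D, A56), (D, A56), (D, A56), (D, A56), (D, A56), (D, A56) ✓
(D=241, E=62): 3 rows → {F,G} = (K, A63), (K, A63), (K, A63) ✓
(D=241, E=56): 2 rows → {F,G} = (L, A92), (L, A92) ✓
(D=242, E=61): 1 row → {F,G} = (F, A57) ✓
(D=243, E=62): 2 rows → {F,G} takes values {(H, A57), (H, A92)} — violation
Two rows agree on {D, E} but differ on {F, G}, so {D, E} -> {F, G} does not hold.

No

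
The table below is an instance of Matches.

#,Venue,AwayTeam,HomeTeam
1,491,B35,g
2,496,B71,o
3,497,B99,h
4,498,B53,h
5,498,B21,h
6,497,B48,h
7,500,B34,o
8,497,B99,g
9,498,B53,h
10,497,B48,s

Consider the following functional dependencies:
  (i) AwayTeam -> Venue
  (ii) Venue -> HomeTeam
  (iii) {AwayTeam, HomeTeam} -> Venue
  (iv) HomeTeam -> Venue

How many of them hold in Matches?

2

(i) AwayTeam -> Venue: every LHS value maps to a single RHS value — holds.
(ii) Venue -> HomeTeam: Venue=497: rows 3, 6, 8, 10 → HomeTeam takes values {h, g, s} — violation — fails.
(iii) {AwayTeam, HomeTeam} -> Venue: every LHS value maps to a single RHS value — holds.
(iv) HomeTeam -> Venue: HomeTeam=g: rows 1, 8 → Venue takes values {491, 497} — violation; HomeTeam=o: rows 2, 7 → Venue takes values {496, 500} — violation; HomeTeam=h: rows 3, 4, 5, 6, 9 → Venue takes values {497, 498} — violation — fails.
2 of the 4 dependencies hold.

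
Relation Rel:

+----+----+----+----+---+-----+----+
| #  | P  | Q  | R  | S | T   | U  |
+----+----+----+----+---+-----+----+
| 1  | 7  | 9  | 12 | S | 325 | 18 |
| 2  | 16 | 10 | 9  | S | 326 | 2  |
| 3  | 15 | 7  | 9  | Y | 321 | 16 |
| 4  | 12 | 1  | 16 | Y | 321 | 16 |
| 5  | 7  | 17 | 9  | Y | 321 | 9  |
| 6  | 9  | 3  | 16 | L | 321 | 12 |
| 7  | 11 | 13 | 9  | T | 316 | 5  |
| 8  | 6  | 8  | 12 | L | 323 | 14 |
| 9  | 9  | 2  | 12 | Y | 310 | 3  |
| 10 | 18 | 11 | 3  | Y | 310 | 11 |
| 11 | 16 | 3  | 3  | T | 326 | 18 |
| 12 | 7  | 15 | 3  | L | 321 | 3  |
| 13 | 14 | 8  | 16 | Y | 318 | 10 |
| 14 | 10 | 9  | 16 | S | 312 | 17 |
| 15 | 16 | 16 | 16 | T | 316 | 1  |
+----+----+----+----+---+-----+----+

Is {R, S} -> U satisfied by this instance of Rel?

No

(R=12, S=S): row 1 → U = 18 ✓
(R=9, S=S): row 2 → U = 2 ✓
(R=9, S=Y): rows 3, 5 → U takes values {16, 9} — violation
(R=16, S=Y): rows 4, 13 → U takes values {16, 10} — violation
(R=16, S=L): row 6 → U = 12 ✓
(R=9, S=T): row 7 → U = 5 ✓
(R=12, S=L): row 8 → U = 14 ✓
(R=12, S=Y): row 9 → U = 3 ✓
(R=3, S=Y): row 10 → U = 11 ✓
(R=3, S=T): row 11 → U = 18 ✓
(R=3, S=L): row 12 → U = 3 ✓
(R=16, S=S): row 14 → U = 17 ✓
(R=16, S=T): row 15 → U = 1 ✓
Two rows agree on {R, S} but differ on U, so {R, S} -> U does not hold.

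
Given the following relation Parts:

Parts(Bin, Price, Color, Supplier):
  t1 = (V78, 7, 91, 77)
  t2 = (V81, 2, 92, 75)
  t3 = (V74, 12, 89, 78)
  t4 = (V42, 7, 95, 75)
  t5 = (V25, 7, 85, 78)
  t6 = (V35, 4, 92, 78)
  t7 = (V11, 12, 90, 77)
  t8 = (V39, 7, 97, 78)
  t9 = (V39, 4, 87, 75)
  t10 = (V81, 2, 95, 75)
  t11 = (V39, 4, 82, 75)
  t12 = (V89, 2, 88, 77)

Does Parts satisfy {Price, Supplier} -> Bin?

No

(Price=7, Supplier=77): row 1 → Bin = V78 ✓
(Price=2, Supplier=75): rows 2, 10 → Bin = V81, V81 ✓
(Price=12, Supplier=78): row 3 → Bin = V74 ✓
(Price=7, Supplier=75): row 4 → Bin = V42 ✓
(Price=7, Supplier=78): rows 5, 8 → Bin takes values {V25, V39} — violation
(Price=4, Supplier=78): row 6 → Bin = V35 ✓
(Price=12, Supplier=77): row 7 → Bin = V11 ✓
(Price=4, Supplier=75): rows 9, 11 → Bin = V39, V39 ✓
(Price=2, Supplier=77): row 12 → Bin = V89 ✓
Two rows agree on {Price, Supplier} but differ on Bin, so {Price, Supplier} -> Bin does not hold.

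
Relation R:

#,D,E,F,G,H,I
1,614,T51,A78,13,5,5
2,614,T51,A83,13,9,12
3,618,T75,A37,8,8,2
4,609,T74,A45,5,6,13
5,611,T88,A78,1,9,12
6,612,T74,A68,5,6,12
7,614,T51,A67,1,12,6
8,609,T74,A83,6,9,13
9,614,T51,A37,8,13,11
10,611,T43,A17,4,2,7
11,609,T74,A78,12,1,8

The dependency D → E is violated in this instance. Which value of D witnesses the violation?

D=614: rows 1, 2, 7, 9 → E = T51, T51, T51, T51 ✓
D=618: row 3 → E = T75 ✓
D=609: rows 4, 8, 11 → E = T74, T74, T74 ✓
D=611: rows 5, 10 → E takes values {T88, T43} — violation
D=612: row 6 → E = T74 ✓
The only D value with inconsistent E is D=611.

611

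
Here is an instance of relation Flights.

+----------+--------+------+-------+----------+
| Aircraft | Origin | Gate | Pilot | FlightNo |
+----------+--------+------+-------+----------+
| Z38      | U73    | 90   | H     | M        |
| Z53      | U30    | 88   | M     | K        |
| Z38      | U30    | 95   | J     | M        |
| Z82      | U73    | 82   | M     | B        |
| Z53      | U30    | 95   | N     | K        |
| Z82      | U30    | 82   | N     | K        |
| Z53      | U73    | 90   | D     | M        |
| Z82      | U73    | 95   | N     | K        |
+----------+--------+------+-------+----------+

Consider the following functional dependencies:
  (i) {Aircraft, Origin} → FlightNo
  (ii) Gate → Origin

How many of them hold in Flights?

(i) {Aircraft, Origin} → FlightNo: (Aircraft=Z82, Origin=U73): 2 rows → FlightNo takes values {B, K} — violation — fails.
(ii) Gate → Origin: Gate=95: 3 rows → Origin takes values {U30, U73} — violation; Gate=82: 2 rows → Origin takes values {U73, U30} — violation — fails.
None of the 2 dependencies hold.

0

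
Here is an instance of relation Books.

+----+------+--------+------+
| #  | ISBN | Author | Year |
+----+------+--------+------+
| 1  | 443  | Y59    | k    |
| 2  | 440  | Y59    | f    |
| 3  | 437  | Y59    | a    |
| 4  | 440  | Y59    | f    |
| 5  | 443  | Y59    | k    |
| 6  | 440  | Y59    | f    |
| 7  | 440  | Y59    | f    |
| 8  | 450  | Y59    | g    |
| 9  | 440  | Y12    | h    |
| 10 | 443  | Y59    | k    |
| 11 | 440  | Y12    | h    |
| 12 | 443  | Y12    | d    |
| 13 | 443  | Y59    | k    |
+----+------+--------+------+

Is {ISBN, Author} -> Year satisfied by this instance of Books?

Yes

(ISBN=443, Author=Y59): rows 1, 5, 10, 13 → Year = k, k, k, k ✓
(ISBN=440, Author=Y59): rows 2, 4, 6, 7 → Year = f, f, f, f ✓
(ISBN=437, Author=Y59): row 3 → Year = a ✓
(ISBN=450, Author=Y59): row 8 → Year = g ✓
(ISBN=440, Author=Y12): rows 9, 11 → Year = h, h ✓
(ISBN=443, Author=Y12): row 12 → Year = d ✓
Every {ISBN, Author} value is associated with a single Year value, so {ISBN, Author} -> Year holds.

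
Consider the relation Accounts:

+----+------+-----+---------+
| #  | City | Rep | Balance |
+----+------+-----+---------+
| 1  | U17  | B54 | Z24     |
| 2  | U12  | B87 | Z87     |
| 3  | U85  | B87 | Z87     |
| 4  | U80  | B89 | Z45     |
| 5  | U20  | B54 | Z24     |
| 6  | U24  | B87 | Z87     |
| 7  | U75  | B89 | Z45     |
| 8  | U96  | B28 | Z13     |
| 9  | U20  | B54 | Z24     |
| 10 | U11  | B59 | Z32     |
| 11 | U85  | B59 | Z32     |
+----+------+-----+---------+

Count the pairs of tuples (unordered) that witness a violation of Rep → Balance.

0

Rep=B54: all 3 rows agree on Balance — 0 pairs.
Rep=B87: all 3 rows agree on Balance — 0 pairs.
Rep=B89: all 2 rows agree on Balance — 0 pairs.
Rep=B59: all 2 rows agree on Balance — 0 pairs.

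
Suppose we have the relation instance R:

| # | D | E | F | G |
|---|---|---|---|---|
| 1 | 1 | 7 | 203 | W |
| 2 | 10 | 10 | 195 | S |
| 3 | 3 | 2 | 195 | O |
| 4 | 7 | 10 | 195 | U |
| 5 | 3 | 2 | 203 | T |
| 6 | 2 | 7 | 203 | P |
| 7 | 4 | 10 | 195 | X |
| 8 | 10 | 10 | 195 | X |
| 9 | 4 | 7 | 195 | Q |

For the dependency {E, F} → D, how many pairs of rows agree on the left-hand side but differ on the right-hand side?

6

(E=7, F=203): violating pairs (1,6) — 1 pair.
(E=10, F=195): violating pairs (2,4), (2,7), (4,7), (4,8), (7,8) — 5 pairs.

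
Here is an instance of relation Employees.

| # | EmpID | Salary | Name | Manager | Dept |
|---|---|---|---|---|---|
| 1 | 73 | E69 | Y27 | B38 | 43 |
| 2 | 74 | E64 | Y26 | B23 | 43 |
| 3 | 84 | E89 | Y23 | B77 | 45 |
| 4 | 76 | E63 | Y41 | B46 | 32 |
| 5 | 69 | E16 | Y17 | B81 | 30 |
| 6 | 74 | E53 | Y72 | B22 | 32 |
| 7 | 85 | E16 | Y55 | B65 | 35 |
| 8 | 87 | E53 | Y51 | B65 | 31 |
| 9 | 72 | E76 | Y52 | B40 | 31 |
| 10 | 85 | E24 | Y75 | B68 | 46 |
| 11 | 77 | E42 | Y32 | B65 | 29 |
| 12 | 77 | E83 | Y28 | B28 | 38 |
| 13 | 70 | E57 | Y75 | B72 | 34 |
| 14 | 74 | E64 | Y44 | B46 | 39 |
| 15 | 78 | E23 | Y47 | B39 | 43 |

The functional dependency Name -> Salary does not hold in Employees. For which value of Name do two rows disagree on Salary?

Y75

Name=Y27: row 1 → Salary = E69 ✓
Name=Y26: row 2 → Salary = E64 ✓
Name=Y23: row 3 → Salary = E89 ✓
Name=Y41: row 4 → Salary = E63 ✓
Name=Y17: row 5 → Salary = E16 ✓
Name=Y72: row 6 → Salary = E53 ✓
Name=Y55: row 7 → Salary = E16 ✓
Name=Y51: row 8 → Salary = E53 ✓
Name=Y52: row 9 → Salary = E76 ✓
Name=Y75: rows 10, 13 → Salary takes values {E24, E57} — violation
Name=Y32: row 11 → Salary = E42 ✓
Name=Y28: row 12 → Salary = E83 ✓
Name=Y44: row 14 → Salary = E64 ✓
Name=Y47: row 15 → Salary = E23 ✓
The only Name value with inconsistent Salary is Name=Y75.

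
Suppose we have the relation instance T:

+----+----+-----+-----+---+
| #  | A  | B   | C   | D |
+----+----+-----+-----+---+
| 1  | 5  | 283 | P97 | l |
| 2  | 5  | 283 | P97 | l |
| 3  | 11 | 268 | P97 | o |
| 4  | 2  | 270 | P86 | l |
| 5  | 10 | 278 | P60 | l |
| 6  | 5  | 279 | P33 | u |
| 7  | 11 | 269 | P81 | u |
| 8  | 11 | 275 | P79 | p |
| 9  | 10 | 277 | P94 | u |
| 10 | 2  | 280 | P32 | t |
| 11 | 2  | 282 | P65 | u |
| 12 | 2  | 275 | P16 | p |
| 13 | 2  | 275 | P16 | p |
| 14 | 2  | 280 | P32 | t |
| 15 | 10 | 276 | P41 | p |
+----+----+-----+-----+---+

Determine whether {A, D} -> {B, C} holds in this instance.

(A=5, D=l): rows 1, 2 → {B,C} = (283, P97), (283, P97) ✓
(A=11, D=o): row 3 → {B,C} = (268, P97) ✓
(A=2, D=l): row 4 → {B,C} = (270, P86) ✓
(A=10, D=l): row 5 → {B,C} = (278, P60) ✓
(A=5, D=u): row 6 → {B,C} = (279, P33) ✓
(A=11, D=u): row 7 → {B,C} = (269, P81) ✓
(A=11, D=p): row 8 → {B,C} = (275, P79) ✓
(A=10, D=u): row 9 → {B,C} = (277, P94) ✓
(A=2, D=t): rows 10, 14 → {B,C} = (280, P32), (280, P32) ✓
(A=2, D=u): row 11 → {B,C} = (282, P65) ✓
(A=2, D=p): rows 12, 13 → {B,C} = (275, P16), (275, P16) ✓
(A=10, D=p): row 15 → {B,C} = (276, P41) ✓
Every {A, D} value is associated with a single {B, C} value, so {A, D} -> {B, C} holds.

Yes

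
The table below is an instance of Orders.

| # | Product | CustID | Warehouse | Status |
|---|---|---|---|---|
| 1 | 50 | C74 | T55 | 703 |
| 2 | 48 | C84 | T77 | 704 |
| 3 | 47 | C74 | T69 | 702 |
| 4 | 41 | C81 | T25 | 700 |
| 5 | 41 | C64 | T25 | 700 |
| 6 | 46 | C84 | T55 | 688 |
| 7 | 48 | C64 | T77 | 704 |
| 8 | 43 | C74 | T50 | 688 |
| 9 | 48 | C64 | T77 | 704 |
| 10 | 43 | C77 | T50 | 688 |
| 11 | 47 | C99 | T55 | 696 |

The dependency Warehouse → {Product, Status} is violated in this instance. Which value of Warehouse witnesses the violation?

T55

Warehouse=T55: rows 1, 6, 11 → {Product,Status} takes values {(50, 703), (46, 688), (47, 696)} — violation
Warehouse=T77: rows 2, 7, 9 → {Product,Status} = (48, 704), (48, 704), (48, 704) ✓
Warehouse=T69: row 3 → {Product,Status} = (47, 702) ✓
Warehouse=T25: rows 4, 5 → {Product,Status} = (41, 700), (41, 700) ✓
Warehouse=T50: rows 8, 10 → {Product,Status} = (43, 688), (43, 688) ✓
The only Warehouse value with inconsistent RHS is Warehouse=T55.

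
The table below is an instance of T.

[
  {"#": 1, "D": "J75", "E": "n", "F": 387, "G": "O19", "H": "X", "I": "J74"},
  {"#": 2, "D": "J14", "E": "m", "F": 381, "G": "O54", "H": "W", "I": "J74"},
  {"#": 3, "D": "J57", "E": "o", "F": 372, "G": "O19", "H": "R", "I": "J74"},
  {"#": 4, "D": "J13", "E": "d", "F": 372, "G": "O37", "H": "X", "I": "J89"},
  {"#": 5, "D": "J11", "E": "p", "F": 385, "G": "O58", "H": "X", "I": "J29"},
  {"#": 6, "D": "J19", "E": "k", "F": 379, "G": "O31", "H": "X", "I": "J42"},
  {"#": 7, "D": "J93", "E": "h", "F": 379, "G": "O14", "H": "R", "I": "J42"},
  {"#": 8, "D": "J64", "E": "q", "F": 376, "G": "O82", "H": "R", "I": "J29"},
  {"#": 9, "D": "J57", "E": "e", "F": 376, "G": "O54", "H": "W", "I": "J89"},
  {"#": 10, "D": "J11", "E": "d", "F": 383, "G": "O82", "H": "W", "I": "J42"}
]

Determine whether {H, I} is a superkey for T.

All 10 rows have distinct {H, I} values, so {H, I} → (all attributes) holds and {H, I} is a superkey.

Yes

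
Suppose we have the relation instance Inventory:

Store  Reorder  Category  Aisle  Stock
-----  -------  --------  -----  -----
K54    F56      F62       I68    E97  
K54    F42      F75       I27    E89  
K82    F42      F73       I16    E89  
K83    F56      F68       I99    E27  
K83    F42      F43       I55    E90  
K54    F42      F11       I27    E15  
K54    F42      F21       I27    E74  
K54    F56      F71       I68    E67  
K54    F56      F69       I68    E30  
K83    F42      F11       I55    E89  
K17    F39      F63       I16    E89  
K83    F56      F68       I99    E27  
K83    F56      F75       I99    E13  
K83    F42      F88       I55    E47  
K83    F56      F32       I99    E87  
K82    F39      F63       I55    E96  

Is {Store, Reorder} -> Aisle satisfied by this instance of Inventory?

Yes

(Store=K54, Reorder=F56): 3 rows → Aisle = I68, I68, I68 ✓
(Store=K54, Reorder=F42): 3 rows → Aisle = I27, I27, I27 ✓
(Store=K82, Reorder=F42): 1 row → Aisle = I16 ✓
(Store=K83, Reorder=F56): 4 rows → Aisle = I99, I99, I99, I99 ✓
(Store=K83, Reorder=F42): 3 rows → Aisle = I55, I55, I55 ✓
(Store=K17, Reorder=F39): 1 row → Aisle = I16 ✓
(Store=K82, Reorder=F39): 1 row → Aisle = I55 ✓
Every {Store, Reorder} value is associated with a single Aisle value, so {Store, Reorder} -> Aisle holds.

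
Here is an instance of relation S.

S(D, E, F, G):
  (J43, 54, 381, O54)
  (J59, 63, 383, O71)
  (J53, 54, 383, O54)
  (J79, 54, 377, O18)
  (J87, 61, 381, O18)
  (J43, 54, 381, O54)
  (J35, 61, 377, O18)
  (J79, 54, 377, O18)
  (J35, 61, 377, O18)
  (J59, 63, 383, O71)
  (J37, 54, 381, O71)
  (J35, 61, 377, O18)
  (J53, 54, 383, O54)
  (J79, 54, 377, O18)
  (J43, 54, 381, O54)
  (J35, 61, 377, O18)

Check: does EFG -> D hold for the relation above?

(E=54, F=381, G=O54): 3 rows → D = J43, J43, J43 ✓
(E=63, F=383, G=O71): 2 rows → D = J59, J59 ✓
(E=54, F=383, G=O54): 2 rows → D = J53, J53 ✓
(E=54, F=377, G=O18): 3 rows → D = J79, J79, J79 ✓
(E=61, F=381, G=O18): 1 row → D = J87 ✓
(E=61, F=377, G=O18): 4 rows → D = J35, J35, J35, J35 ✓
(E=54, F=381, G=O71): 1 row → D = J37 ✓
Every EFG value is associated with a single D value, so EFG -> D holds.

Yes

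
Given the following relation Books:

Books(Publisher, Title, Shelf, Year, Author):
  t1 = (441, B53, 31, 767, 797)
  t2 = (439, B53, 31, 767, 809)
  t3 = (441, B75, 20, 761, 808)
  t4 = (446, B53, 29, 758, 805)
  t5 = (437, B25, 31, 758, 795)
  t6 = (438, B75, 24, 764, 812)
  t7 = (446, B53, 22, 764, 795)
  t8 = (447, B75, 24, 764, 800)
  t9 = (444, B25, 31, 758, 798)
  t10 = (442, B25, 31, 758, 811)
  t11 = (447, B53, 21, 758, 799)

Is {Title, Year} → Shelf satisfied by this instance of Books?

(Title=B53, Year=767): rows 1, 2 → Shelf = 31, 31 ✓
(Title=B75, Year=761): row 3 → Shelf = 20 ✓
(Title=B53, Year=758): rows 4, 11 → Shelf takes values {29, 21} — violation
(Title=B25, Year=758): rows 5, 9, 10 → Shelf = 31, 31, 31 ✓
(Title=B75, Year=764): rows 6, 8 → Shelf = 24, 24 ✓
(Title=B53, Year=764): row 7 → Shelf = 22 ✓
Two rows agree on {Title, Year} but differ on Shelf, so {Title, Year} → Shelf does not hold.

No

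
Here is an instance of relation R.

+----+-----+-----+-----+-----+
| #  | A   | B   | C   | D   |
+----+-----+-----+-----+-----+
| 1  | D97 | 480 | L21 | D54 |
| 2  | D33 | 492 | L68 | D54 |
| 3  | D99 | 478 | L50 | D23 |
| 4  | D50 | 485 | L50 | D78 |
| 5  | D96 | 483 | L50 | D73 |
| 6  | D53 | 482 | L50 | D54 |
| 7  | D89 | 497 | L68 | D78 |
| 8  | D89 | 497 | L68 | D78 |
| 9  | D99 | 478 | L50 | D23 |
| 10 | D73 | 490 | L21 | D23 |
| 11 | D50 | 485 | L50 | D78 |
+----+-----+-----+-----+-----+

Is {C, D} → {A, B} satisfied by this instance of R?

Yes

(C=L21, D=D54): row 1 → {A,B} = (D97, 480) ✓
(C=L68, D=D54): row 2 → {A,B} = (D33, 492) ✓
(C=L50, D=D23): rows 3, 9 → {A,B} = (D99, 478), (D99, 478) ✓
(C=L50, D=D78): rows 4, 11 → {A,B} = (D50, 485), (D50, 485) ✓
(C=L50, D=D73): row 5 → {A,B} = (D96, 483) ✓
(C=L50, D=D54): row 6 → {A,B} = (D53, 482) ✓
(C=L68, D=D78): rows 7, 8 → {A,B} = (D89, 497), (D89, 497) ✓
(C=L21, D=D23): row 10 → {A,B} = (D73, 490) ✓
Every {C, D} value is associated with a single {A, B} value, so {C, D} → {A, B} holds.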